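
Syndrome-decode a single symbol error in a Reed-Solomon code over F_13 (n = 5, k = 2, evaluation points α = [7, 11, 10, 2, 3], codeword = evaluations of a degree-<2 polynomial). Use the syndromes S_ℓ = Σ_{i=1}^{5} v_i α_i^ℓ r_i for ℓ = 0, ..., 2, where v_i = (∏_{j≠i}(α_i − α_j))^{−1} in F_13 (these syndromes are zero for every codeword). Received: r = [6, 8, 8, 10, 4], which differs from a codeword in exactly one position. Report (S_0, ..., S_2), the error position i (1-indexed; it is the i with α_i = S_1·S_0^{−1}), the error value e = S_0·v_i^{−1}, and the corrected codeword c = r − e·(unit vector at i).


S = (7, 5, 11), error at position 3, error magnitude e = 7, c = [6, 8, 1, 10, 4].

Step 1: column multipliers v_i = (∏_{j≠i}(α_i − α_j))^{−1} mod 13.
  i = 1 (α = 7): (7−11)(7−10)(7−2)(7−3) = (−4)·(−3)·5·4 = 240 ≡ 6, so v_1 = 6^{−1} = 11 (mod 13).
  i = 2 (α = 11): (11−7)(11−10)(11−2)(11−3) = 4·1·9·8 = 288 ≡ 2, so v_2 = 2^{−1} = 7 (mod 13).
  i = 3 (α = 10): (10−7)(10−11)(10−2)(10−3) = 3·(−1)·8·7 = −168 ≡ 1, so v_3 = 1^{−1} = 1 (mod 13).
  i = 4 (α = 2): (2−7)(2−11)(2−10)(2−3) = (−5)·(−9)·(−8)·(−1) = 360 ≡ 9, so v_4 = 9^{−1} = 3 (mod 13).
  i = 5 (α = 3): (3−7)(3−11)(3−10)(3−2) = (−4)·(−8)·(−7)·1 = −224 ≡ 10, so v_5 = 10^{−1} = 4 (mod 13).
  v = [11, 7, 1, 3, 4].
Step 2: syndromes of r = [6, 8, 8, 10, 4] (all sums mod 13).
  S_0 = Σ v_i r_i = 11·6 + 7·8 + 1·8 + 3·10 + 4·4 = 176 ≡ 7.
  S_1 = Σ v_i α_i r_i = 11·7·6 + 7·11·8 + 1·10·8 + 3·2·10 + 4·3·4 = 1266 ≡ 5.
  α_i^2 mod 13 = [10, 4, 9, 4, 9].
  S_2 = Σ v_i α_i^2 r_i = 11·10·6 + 7·4·8 + 1·9·8 + 3·4·10 + 4·9·4 = 1220 ≡ 11.
  S = (7, 5, 11) ≠ 0, so r is not a codeword (an error is present).
Step 3: locate the error. For a single error e at position i, S_ℓ = v_i·e·α_i^ℓ, so α_err = S_1/S_0.
  S_0^{−1} = 7^{−1} = 2 (mod 13), so α_err = 5·2 = 10 ≡ 10 = α_3. Error position i = 3.
  Consistency check: S_2/S_1 = 11·8 = 88 ≡ 10 = α_err ✓ (single-error assumption holds).
Step 4: error magnitude e = S_0/v_3 = S_0·∏_{j≠3}(α_3 − α_j) = 7·1 = 7 ≡ 7 (mod 13).
Step 5: correct position 3: c_3 = r_3 − e = 8 − 7 ≡ 1 (mod 13). Hence c = [6, 8, 1, 10, 4].
  Check: interpolating c through the α_i gives m(x) = 9 + 7·x (degree < 2) with m(α_i) = c_i for every i, so c is indeed a codeword.


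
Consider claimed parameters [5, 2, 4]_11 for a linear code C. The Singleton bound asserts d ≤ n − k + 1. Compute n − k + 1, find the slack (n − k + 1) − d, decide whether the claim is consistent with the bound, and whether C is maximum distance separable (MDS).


Singleton RHS = n − k + 1 = 4, slack = 0, bound satisfied, MDS.

Singleton bound: d ≤ n − k + 1.
Here n = 5, k = 2, so n − k + 1 = 4.
Given d = 4, check d ≤ 4: YES.
Slack = (n − k + 1) − d = 0.
The code is MDS (slack = 0).
Description: the claimed parameters are [5, 2, 4]_11; such a code would be MDS (meets Singleton bound).


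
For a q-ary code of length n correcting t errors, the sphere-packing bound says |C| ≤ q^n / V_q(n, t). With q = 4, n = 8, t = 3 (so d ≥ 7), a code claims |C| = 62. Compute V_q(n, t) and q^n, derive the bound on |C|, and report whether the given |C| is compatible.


V_q(n, t) = 1789, q^n = 65536, Hamming bound = 36, |C| = 62 > bound (violated).

Step 1: Compute V_q(n, t) = Σ_{j=0}^3 C(n, j) (q−1)^j.
  j = 0: C(8,0)·(3)^0 = 1·1 = 1.
  j = 1: C(8,1)·(3)^1 = 8·3 = 24.
  j = 2: C(8,2)·(3)^2 = 28·9 = 252.
  j = 3: C(8,3)·(3)^3 = 56·27 = 1512.
  V_q(n, t) = 1 + 24 + 252 + 1512 = 1789.
Step 2: q^n = 4^8 = 65536.
Step 3: Hamming bound ⌊q^n / V_q(n,t)⌋ = ⌊65536/1789⌋ = 36.
Step 4: Compare |C| = 62 to 36: violated.
The claimed |C| lies above the Hamming bound, so no 4-ary code of length 8 with d ≥ 7 can have 62 codewords.


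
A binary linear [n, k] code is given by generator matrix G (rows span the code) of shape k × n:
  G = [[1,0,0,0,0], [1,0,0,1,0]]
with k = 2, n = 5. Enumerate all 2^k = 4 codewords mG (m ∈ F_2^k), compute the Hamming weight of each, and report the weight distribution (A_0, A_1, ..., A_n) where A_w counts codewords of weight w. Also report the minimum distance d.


Weight distribution: A_0 = 1, A_1 = 2, A_2 = 1. Minimum distance d = 1.

Enumerate all 2^2 = 4 messages m ∈ F_2^2.
For each, compute codeword c = mG in F_2^5, then tally its weight.
  m = 00 → c = 00000, weight = 0.
  m = 10 → c = 10000, weight = 1.
  m = 01 → c = 10010, weight = 2.
  m = 11 → c = 00010, weight = 1.
Tally weights:
  weight 0: 1 codewords.
  weight 1: 2 codewords.
  weight 2: 1 codewords.
Minimum distance d = smallest w > 0 with A_w > 0 = 1.
Sanity: Σ A_w = 4 = 2^2 = 4 ✓.


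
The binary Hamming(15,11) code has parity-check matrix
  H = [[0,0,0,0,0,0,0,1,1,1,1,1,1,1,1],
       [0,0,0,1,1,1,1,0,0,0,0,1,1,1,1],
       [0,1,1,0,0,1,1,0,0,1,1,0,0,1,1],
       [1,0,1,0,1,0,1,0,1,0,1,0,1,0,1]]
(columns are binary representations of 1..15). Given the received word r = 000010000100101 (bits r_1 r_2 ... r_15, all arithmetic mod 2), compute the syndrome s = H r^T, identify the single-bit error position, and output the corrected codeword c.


s = (1, 1, 0, 1)^T, error position = 13, corrected codeword c = 000010000100001

Compute s = H r^T mod 2 one row at a time:
  s_1 = 0 + 0 + 1 + 0 + 0 + 1 + 0 + 1 = 3 ≡ 1 (mod 2).
  s_2 = 0 + 1 + 0 + 0 + 0 + 1 + 0 + 1 = 3 ≡ 1 (mod 2).
  s_3 = 0 + 0 + 0 + 0 + 1 + 0 + 0 + 1 = 2 ≡ 0 (mod 2).
  s_4 = 0 + 0 + 1 + 0 + 0 + 0 + 1 + 1 = 3 ≡ 1 (mod 2).
s = (1, 1, 0, 1)^T — this equals column 13 of H (binary 1101), so error is at position 13.
Correct: flip bit 13 of r = 000010000100101 to get c = 000010000100001.


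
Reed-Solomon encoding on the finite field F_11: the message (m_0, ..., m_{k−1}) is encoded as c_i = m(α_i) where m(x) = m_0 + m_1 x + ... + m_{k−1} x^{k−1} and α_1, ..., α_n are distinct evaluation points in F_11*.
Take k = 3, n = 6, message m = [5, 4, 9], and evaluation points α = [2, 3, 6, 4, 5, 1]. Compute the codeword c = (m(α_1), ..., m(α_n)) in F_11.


c = [5, 10, 1, 0, 8, 7]

Message polynomial: m(x) = 5 + 4·x + 9·x^2 (mod 11).
For each evaluation point α_i, compute m(α_i) mod 11:
  α_1 = 2: Horner steps 9 → 0 → 5, so m(2) = 5.
  α_2 = 3: Horner steps 9 → 9 → 10, so m(3) = 10.
  α_3 = 6: Horner steps 9 → 3 → 1, so m(6) = 1.
  α_4 = 4: Horner steps 9 → 7 → 0, so m(4) = 0.
  α_5 = 5: Horner steps 9 → 5 → 8, so m(5) = 8.
  α_6 = 1: Horner steps 9 → 2 → 7, so m(1) = 7.
Codeword c = [5, 10, 1, 0, 8, 7] ∈ F_11^6.


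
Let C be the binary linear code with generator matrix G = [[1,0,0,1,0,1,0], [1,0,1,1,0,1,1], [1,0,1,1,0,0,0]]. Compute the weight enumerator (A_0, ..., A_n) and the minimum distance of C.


Weight distribution: A_0 = 1, A_2 = 3, A_3 = 3, A_5 = 1. Minimum distance d = 2.

Enumerate all 2^3 = 8 messages m ∈ F_2^3.
For each, compute codeword c = mG in F_2^7, then tally its weight.
  m = 000 → c = 0000000, weight = 0.
  m = 100 → c = 1001010, weight = 3.
  m = 010 → c = 1011011, weight = 5.
  m = 110 → c = 0010001, weight = 2.
  m = 001 → c = 1011000, weight = 3.
  m = 101 → c = 0010010, weight = 2.
  m = 011 → c = 0000011, weight = 2.
  m = 111 → c = 1001001, weight = 3.
Tally weights:
  weight 0: 1 codewords.
  weight 2: 3 codewords.
  weight 3: 3 codewords.
  weight 5: 1 codewords.
Minimum distance d = smallest w > 0 with A_w > 0 = 2.
Sanity: Σ A_w = 8 = 2^3 = 8 ✓.


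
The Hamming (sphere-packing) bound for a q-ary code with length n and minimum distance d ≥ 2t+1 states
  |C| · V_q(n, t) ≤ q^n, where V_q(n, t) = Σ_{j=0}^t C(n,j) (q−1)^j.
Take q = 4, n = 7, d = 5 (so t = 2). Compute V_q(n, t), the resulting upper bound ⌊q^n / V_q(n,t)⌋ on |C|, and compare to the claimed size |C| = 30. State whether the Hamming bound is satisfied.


V_q(n, t) = 211, q^n = 16384, Hamming bound = 77, |C| = 30 ≤ bound (satisfied).

Step 1: Compute V_q(n, t) = Σ_{j=0}^2 C(n, j) (q−1)^j.
  j = 0: C(7,0)·(3)^0 = 1·1 = 1.
  j = 1: C(7,1)·(3)^1 = 7·3 = 21.
  j = 2: C(7,2)·(3)^2 = 21·9 = 189.
  V_q(n, t) = 1 + 21 + 189 = 211.
Step 2: q^n = 4^7 = 16384.
Step 3: Hamming bound ⌊q^n / V_q(n,t)⌋ = ⌊16384/211⌋ = 77.
Step 4: Compare |C| = 30 to 77: satisfied.
The claimed |C| lies below the Hamming bound.


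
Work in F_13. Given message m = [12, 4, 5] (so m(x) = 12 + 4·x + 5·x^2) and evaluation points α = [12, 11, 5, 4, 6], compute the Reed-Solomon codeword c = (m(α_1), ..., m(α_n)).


c = [0, 11, 1, 4, 8]

Message polynomial: m(x) = 12 + 4·x + 5·x^2 (mod 13).
For each evaluation point α_i, compute m(α_i) mod 13:
  α_1 = 12: Horner steps 5 → 12 → 0, so m(12) = 0.
  α_2 = 11: Horner steps 5 → 7 → 11, so m(11) = 11.
  α_3 = 5: Horner steps 5 → 3 → 1, so m(5) = 1.
  α_4 = 4: Horner steps 5 → 11 → 4, so m(4) = 4.
  α_5 = 6: Horner steps 5 → 8 → 8, so m(6) = 8.
Codeword c = [0, 11, 1, 4, 8] ∈ F_13^5.


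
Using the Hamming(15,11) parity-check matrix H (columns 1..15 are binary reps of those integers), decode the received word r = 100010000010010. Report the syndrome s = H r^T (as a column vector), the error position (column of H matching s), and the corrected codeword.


s = (0, 0, 0, 1)^T, error position = 1, corrected codeword c = 000010000010010

Compute s = H r^T mod 2 one row at a time:
  s_1 = 0 + 0 + 0 + 1 + 0 + 0 + 1 + 0 = 2 ≡ 0 (mod 2).
  s_2 = 0 + 1 + 0 + 0 + 0 + 0 + 1 + 0 = 2 ≡ 0 (mod 2).
  s_3 = 0 + 0 + 0 + 0 + 0 + 1 + 1 + 0 = 2 ≡ 0 (mod 2).
  s_4 = 1 + 0 + 1 + 0 + 0 + 1 + 0 + 0 = 3 ≡ 1 (mod 2).
s = (0, 0, 0, 1)^T — this equals column 1 of H (binary 0001), so error is at position 1.
Correct: flip bit 1 of r = 100010000010010 to get c = 000010000010010.


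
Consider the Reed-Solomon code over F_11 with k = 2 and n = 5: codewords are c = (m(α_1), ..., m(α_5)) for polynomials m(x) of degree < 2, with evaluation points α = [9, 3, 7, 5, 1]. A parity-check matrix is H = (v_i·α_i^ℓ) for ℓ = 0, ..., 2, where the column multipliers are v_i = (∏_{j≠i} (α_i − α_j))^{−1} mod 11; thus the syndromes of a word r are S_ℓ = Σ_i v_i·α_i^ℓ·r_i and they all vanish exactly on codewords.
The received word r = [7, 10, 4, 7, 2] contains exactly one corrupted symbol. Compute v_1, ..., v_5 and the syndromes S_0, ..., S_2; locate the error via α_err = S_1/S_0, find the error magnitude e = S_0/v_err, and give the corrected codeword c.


S = (5, 1, 9), error at position 1, error magnitude e = 6, c = [1, 10, 4, 7, 2].

Step 1: column multipliers v_i = (∏_{j≠i}(α_i − α_j))^{−1} mod 11.
  i = 1 (α = 9): (9−3)(9−7)(9−5)(9−1) = 6·2·4·8 = 384 ≡ 10, so v_1 = 10^{−1} = 10 (mod 11).
  i = 2 (α = 3): (3−9)(3−7)(3−5)(3−1) = (−6)·(−4)·(−2)·2 = −96 ≡ 3, so v_2 = 3^{−1} = 4 (mod 11).
  i = 3 (α = 7): (7−9)(7−3)(7−5)(7−1) = (−2)·4·2·6 = −96 ≡ 3, so v_3 = 3^{−1} = 4 (mod 11).
  i = 4 (α = 5): (5−9)(5−3)(5−7)(5−1) = (−4)·2·(−2)·4 = 64 ≡ 9, so v_4 = 9^{−1} = 5 (mod 11).
  i = 5 (α = 1): (1−9)(1−3)(1−7)(1−5) = (−8)·(−2)·(−6)·(−4) = 384 ≡ 10, so v_5 = 10^{−1} = 10 (mod 11).
  v = [10, 4, 4, 5, 10].
Step 2: syndromes of r = [7, 10, 4, 7, 2] (all sums mod 11).
  S_0 = Σ v_i r_i = 10·7 + 4·10 + 4·4 + 5·7 + 10·2 = 181 ≡ 5.
  S_1 = Σ v_i α_i r_i = 10·9·7 + 4·3·10 + 4·7·4 + 5·5·7 + 10·1·2 = 1057 ≡ 1.
  α_i^2 mod 11 = [4, 9, 5, 3, 1].
  S_2 = Σ v_i α_i^2 r_i = 10·4·7 + 4·9·10 + 4·5·4 + 5·3·7 + 10·1·2 = 845 ≡ 9.
  S = (5, 1, 9) ≠ 0, so r is not a codeword (an error is present).
Step 3: locate the error. For a single error e at position i, S_ℓ = v_i·e·α_i^ℓ, so α_err = S_1/S_0.
  S_0^{−1} = 5^{−1} = 9 (mod 11), so α_err = 1·9 = 9 ≡ 9 = α_1. Error position i = 1.
  Consistency check: S_2/S_1 = 9·1 = 9 ≡ 9 = α_err ✓ (single-error assumption holds).
Step 4: error magnitude e = S_0/v_1 = S_0·∏_{j≠1}(α_1 − α_j) = 5·10 = 50 ≡ 6 (mod 11).
Step 5: correct position 1: c_1 = r_1 − e = 7 − 6 ≡ 1 (mod 11). Hence c = [1, 10, 4, 7, 2].
  Check: interpolating c through the α_i gives m(x) = 9 + 4·x (degree < 2) with m(α_i) = c_i for every i, so c is indeed a codeword.


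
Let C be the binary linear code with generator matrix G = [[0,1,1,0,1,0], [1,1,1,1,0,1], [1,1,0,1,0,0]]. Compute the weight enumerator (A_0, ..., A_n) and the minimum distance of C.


Weight distribution: A_0 = 1, A_2 = 1, A_3 = 3, A_4 = 2, A_5 = 1. Minimum distance d = 2.

Enumerate all 2^3 = 8 messages m ∈ F_2^3.
For each, compute codeword c = mG in F_2^6, then tally its weight.
  m = 000 → c = 000000, weight = 0.
  m = 100 → c = 011010, weight = 3.
  m = 010 → c = 111101, weight = 5.
  m = 110 → c = 100111, weight = 4.
  m = 001 → c = 110100, weight = 3.
  m = 101 → c = 101110, weight = 4.
  m = 011 → c = 001001, weight = 2.
  m = 111 → c = 010011, weight = 3.
Tally weights:
  weight 0: 1 codewords.
  weight 2: 1 codewords.
  weight 3: 3 codewords.
  weight 4: 2 codewords.
  weight 5: 1 codewords.
Minimum distance d = smallest w > 0 with A_w > 0 = 2.
Sanity: Σ A_w = 8 = 2^3 = 8 ✓.


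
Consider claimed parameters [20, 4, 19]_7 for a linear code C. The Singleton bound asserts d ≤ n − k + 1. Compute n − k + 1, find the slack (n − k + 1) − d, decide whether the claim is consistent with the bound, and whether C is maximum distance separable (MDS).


Singleton RHS = n − k + 1 = 17, slack = -2, bound violated (no such code; not MDS).

Singleton bound: d ≤ n − k + 1.
Here n = 20, k = 4, so n − k + 1 = 17.
Given d = 19, check d ≤ 17: NO.
Slack = (n − k + 1) − d = -2.
The slack is negative: d = 19 exceeds n − k + 1 = 17 by 2, so the Singleton bound is violated and no linear [20, 4, 19]_7 code can exist. In particular it is not MDS (MDS requires d = n − k + 1 exactly).
Description: the claimed parameters are [20, 4, 19]_7; such a code would be impossible (violates the Singleton bound).


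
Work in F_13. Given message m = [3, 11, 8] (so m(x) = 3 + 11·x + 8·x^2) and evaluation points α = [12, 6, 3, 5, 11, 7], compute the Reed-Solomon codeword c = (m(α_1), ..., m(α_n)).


c = [0, 6, 4, 11, 0, 4]

Message polynomial: m(x) = 3 + 11·x + 8·x^2 (mod 13).
For each evaluation point α_i, compute m(α_i) mod 13:
  α_1 = 12: Horner steps 8 → 3 → 0, so m(12) = 0.
  α_2 = 6: Horner steps 8 → 7 → 6, so m(6) = 6.
  α_3 = 3: Horner steps 8 → 9 → 4, so m(3) = 4.
  α_4 = 5: Horner steps 8 → 12 → 11, so m(5) = 11.
  α_5 = 11: Horner steps 8 → 8 → 0, so m(11) = 0.
  α_6 = 7: Horner steps 8 → 2 → 4, so m(7) = 4.
Codeword c = [0, 6, 4, 11, 0, 4] ∈ F_13^6.


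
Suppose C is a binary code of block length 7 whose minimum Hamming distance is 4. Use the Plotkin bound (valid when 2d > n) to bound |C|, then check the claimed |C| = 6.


Plotkin bound M ≤ 8; given |C| = 6 ≤ bound (satisfied).

Check applicability: 2d = 8, n = 7.
2d − n = 1 > 0, so Plotkin applies.
Compute d/(2d−n) = 4/1 ≈ 4.0000.
⌊d/(2d−n)⌋ = 4.
Plotkin bound: M ≤ 2·4 = 8.
Given |C| = 6, check: satisfied.
This |C| is below the Plotkin bound.


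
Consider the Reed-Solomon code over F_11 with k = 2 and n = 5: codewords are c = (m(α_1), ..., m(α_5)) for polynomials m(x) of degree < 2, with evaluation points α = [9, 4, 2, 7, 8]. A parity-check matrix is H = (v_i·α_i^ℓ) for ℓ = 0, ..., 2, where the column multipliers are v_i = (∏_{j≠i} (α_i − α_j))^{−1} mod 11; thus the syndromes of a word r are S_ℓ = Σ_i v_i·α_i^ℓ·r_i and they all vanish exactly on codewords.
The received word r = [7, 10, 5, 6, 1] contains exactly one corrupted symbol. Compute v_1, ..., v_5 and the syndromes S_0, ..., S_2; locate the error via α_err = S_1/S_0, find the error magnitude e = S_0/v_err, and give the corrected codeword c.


S = (9, 7, 3), error at position 3, error magnitude e = 7, c = [7, 10, 9, 6, 1].

Step 1: column multipliers v_i = (∏_{j≠i}(α_i − α_j))^{−1} mod 11.
  i = 1 (α = 9): (9−4)(9−2)(9−7)(9−8) = 5·7·2·1 = 70 ≡ 4, so v_1 = 4^{−1} = 3 (mod 11).
  i = 2 (α = 4): (4−9)(4−2)(4−7)(4−8) = (−5)·2·(−3)·(−4) = −120 ≡ 1, so v_2 = 1^{−1} = 1 (mod 11).
  i = 3 (α = 2): (2−9)(2−4)(2−7)(2−8) = (−7)·(−2)·(−5)·(−6) = 420 ≡ 2, so v_3 = 2^{−1} = 6 (mod 11).
  i = 4 (α = 7): (7−9)(7−4)(7−2)(7−8) = (−2)·3·5·(−1) = 30 ≡ 8, so v_4 = 8^{−1} = 7 (mod 11).
  i = 5 (α = 8): (8−9)(8−4)(8−2)(8−7) = (−1)·4·6·1 = −24 ≡ 9, so v_5 = 9^{−1} = 5 (mod 11).
  v = [3, 1, 6, 7, 5].
Step 2: syndromes of r = [7, 10, 5, 6, 1] (all sums mod 11).
  S_0 = Σ v_i r_i = 3·7 + 1·10 + 6·5 + 7·6 + 5·1 = 108 ≡ 9.
  S_1 = Σ v_i α_i r_i = 3·9·7 + 1·4·10 + 6·2·5 + 7·7·6 + 5·8·1 = 623 ≡ 7.
  α_i^2 mod 11 = [4, 5, 4, 5, 9].
  S_2 = Σ v_i α_i^2 r_i = 3·4·7 + 1·5·10 + 6·4·5 + 7·5·6 + 5·9·1 = 509 ≡ 3.
  S = (9, 7, 3) ≠ 0, so r is not a codeword (an error is present).
Step 3: locate the error. For a single error e at position i, S_ℓ = v_i·e·α_i^ℓ, so α_err = S_1/S_0.
  S_0^{−1} = 9^{−1} = 5 (mod 11), so α_err = 7·5 = 35 ≡ 2 = α_3. Error position i = 3.
  Consistency check: S_2/S_1 = 3·8 = 24 ≡ 2 = α_err ✓ (single-error assumption holds).
Step 4: error magnitude e = S_0/v_3 = S_0·∏_{j≠3}(α_3 − α_j) = 9·2 = 18 ≡ 7 (mod 11).
Step 5: correct position 3: c_3 = r_3 − e = 5 − 7 ≡ 9 (mod 11). Hence c = [7, 10, 9, 6, 1].
  Check: interpolating c through the α_i gives m(x) = 8 + 6·x (degree < 2) with m(α_i) = c_i for every i, so c is indeed a codeword.


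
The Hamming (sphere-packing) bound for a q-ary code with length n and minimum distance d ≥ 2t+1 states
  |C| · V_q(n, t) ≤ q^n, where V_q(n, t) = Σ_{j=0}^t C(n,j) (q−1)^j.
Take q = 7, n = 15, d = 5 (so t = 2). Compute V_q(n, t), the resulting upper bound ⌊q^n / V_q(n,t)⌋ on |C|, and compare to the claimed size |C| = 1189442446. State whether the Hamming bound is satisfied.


V_q(n, t) = 3871, q^n = 4747561509943, Hamming bound = 1226443169, |C| = 1189442446 ≤ bound (satisfied).

Step 1: Compute V_q(n, t) = Σ_{j=0}^2 C(n, j) (q−1)^j.
  j = 0: C(15,0)·(6)^0 = 1·1 = 1.
  j = 1: C(15,1)·(6)^1 = 15·6 = 90.
  j = 2: C(15,2)·(6)^2 = 105·36 = 3780.
  V_q(n, t) = 1 + 90 + 3780 = 3871.
Step 2: q^n = 7^15 = 4747561509943.
Step 3: Hamming bound ⌊q^n / V_q(n,t)⌋ = ⌊4747561509943/3871⌋ = 1226443169.
Step 4: Compare |C| = 1189442446 to 1226443169: satisfied.
The claimed |C| lies below the Hamming bound.


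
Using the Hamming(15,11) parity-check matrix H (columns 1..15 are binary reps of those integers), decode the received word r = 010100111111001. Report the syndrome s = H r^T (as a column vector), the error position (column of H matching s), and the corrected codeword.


s = (0, 0, 1, 0)^T, error position = 2, corrected codeword c = 000100111111001

Compute s = H r^T mod 2 one row at a time:
  s_1 = 1 + 1 + 1 + 1 + 1 + 0 + 0 + 1 = 6 ≡ 0 (mod 2).
  s_2 = 1 + 0 + 0 + 1 + 1 + 0 + 0 + 1 = 4 ≡ 0 (mod 2).
  s_3 = 1 + 0 + 0 + 1 + 1 + 1 + 0 + 1 = 5 ≡ 1 (mod 2).
  s_4 = 0 + 0 + 0 + 1 + 1 + 1 + 0 + 1 = 4 ≡ 0 (mod 2).
s = (0, 0, 1, 0)^T — this equals column 2 of H (binary 0010), so error is at position 2.
Correct: flip bit 2 of r = 010100111111001 to get c = 000100111111001.


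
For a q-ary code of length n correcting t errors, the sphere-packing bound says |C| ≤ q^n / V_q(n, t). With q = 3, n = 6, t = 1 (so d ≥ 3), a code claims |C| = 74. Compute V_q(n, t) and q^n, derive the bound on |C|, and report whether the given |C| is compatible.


V_q(n, t) = 13, q^n = 729, Hamming bound = 56, |C| = 74 > bound (violated).

Step 1: Compute V_q(n, t) = Σ_{j=0}^1 C(n, j) (q−1)^j.
  j = 0: C(6,0)·(2)^0 = 1·1 = 1.
  j = 1: C(6,1)·(2)^1 = 6·2 = 12.
  V_q(n, t) = 1 + 12 = 13.
Step 2: q^n = 3^6 = 729.
Step 3: Hamming bound ⌊q^n / V_q(n,t)⌋ = ⌊729/13⌋ = 56.
Step 4: Compare |C| = 74 to 56: violated.
The claimed |C| lies above the Hamming bound, so no 3-ary code of length 6 with d ≥ 3 can have 74 codewords.


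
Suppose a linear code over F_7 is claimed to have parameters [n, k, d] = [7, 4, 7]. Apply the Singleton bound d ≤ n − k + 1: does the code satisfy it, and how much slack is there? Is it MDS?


Singleton RHS = n − k + 1 = 4, slack = -3, bound violated (no such code; not MDS).

Singleton bound: d ≤ n − k + 1.
Here n = 7, k = 4, so n − k + 1 = 4.
Given d = 7, check d ≤ 4: NO.
Slack = (n − k + 1) − d = -3.
The slack is negative: d = 7 exceeds n − k + 1 = 4 by 3, so the Singleton bound is violated and no linear [7, 4, 7]_7 code can exist. In particular it is not MDS (MDS requires d = n − k + 1 exactly).
Description: the claimed parameters are [7, 4, 7]_7; such a code would be impossible (violates the Singleton bound).


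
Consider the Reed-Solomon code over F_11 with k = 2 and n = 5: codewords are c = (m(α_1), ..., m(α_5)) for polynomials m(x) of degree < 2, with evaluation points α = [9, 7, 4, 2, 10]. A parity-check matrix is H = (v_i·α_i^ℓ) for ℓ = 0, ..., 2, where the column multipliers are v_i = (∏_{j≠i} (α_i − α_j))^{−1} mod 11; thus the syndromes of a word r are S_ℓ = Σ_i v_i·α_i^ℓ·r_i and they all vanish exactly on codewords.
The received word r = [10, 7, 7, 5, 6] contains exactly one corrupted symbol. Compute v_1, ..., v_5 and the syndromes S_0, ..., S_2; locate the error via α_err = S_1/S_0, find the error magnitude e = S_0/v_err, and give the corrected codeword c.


S = (3, 1, 4), error at position 3, error magnitude e = 10, c = [10, 7, 8, 5, 6].

Step 1: column multipliers v_i = (∏_{j≠i}(α_i − α_j))^{−1} mod 11.
  i = 1 (α = 9): (9−7)(9−4)(9−2)(9−10) = 2·5·7·(−1) = −70 ≡ 7, so v_1 = 7^{−1} = 8 (mod 11).
  i = 2 (α = 7): (7−9)(7−4)(7−2)(7−10) = (−2)·3·5·(−3) = 90 ≡ 2, so v_2 = 2^{−1} = 6 (mod 11).
  i = 3 (α = 4): (4−9)(4−7)(4−2)(4−10) = (−5)·(−3)·2·(−6) = −180 ≡ 7, so v_3 = 7^{−1} = 8 (mod 11).
  i = 4 (α = 2): (2−9)(2−7)(2−4)(2−10) = (−7)·(−5)·(−2)·(−8) = 560 ≡ 10, so v_4 = 10^{−1} = 10 (mod 11).
  i = 5 (α = 10): (10−9)(10−7)(10−4)(10−2) = 1·3·6·8 = 144 ≡ 1, so v_5 = 1^{−1} = 1 (mod 11).
  v = [8, 6, 8, 10, 1].
Step 2: syndromes of r = [10, 7, 7, 5, 6] (all sums mod 11).
  S_0 = Σ v_i r_i = 8·10 + 6·7 + 8·7 + 10·5 + 1·6 = 234 ≡ 3.
  S_1 = Σ v_i α_i r_i = 8·9·10 + 6·7·7 + 8·4·7 + 10·2·5 + 1·10·6 = 1398 ≡ 1.
  α_i^2 mod 11 = [4, 5, 5, 4, 1].
  S_2 = Σ v_i α_i^2 r_i = 8·4·10 + 6·5·7 + 8·5·7 + 10·4·5 + 1·1·6 = 1016 ≡ 4.
  S = (3, 1, 4) ≠ 0, so r is not a codeword (an error is present).
Step 3: locate the error. For a single error e at position i, S_ℓ = v_i·e·α_i^ℓ, so α_err = S_1/S_0.
  S_0^{−1} = 3^{−1} = 4 (mod 11), so α_err = 1·4 = 4 ≡ 4 = α_3. Error position i = 3.
  Consistency check: S_2/S_1 = 4·1 = 4 ≡ 4 = α_err ✓ (single-error assumption holds).
Step 4: error magnitude e = S_0/v_3 = S_0·∏_{j≠3}(α_3 − α_j) = 3·7 = 21 ≡ 10 (mod 11).
Step 5: correct position 3: c_3 = r_3 − e = 7 − 10 ≡ 8 (mod 11). Hence c = [10, 7, 8, 5, 6].
  Check: interpolating c through the α_i gives m(x) = 2 + 7·x (degree < 2) with m(α_i) = c_i for every i, so c is indeed a codeword.


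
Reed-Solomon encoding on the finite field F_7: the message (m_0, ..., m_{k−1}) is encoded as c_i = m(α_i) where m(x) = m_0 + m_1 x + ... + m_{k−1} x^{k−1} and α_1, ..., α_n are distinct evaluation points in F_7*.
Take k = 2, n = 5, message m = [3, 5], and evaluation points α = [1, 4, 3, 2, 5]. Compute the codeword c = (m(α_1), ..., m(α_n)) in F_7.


c = [1, 2, 4, 6, 0]

Message polynomial: m(x) = 3 + 5·x (mod 7).
For each evaluation point α_i, compute m(α_i) mod 7:
  α_1 = 1: Horner steps 5 → 1, so m(1) = 1.
  α_2 = 4: Horner steps 5 → 2, so m(4) = 2.
  α_3 = 3: Horner steps 5 → 4, so m(3) = 4.
  α_4 = 2: Horner steps 5 → 6, so m(2) = 6.
  α_5 = 5: Horner steps 5 → 0, so m(5) = 0.
Codeword c = [1, 2, 4, 6, 0] ∈ F_7^5.


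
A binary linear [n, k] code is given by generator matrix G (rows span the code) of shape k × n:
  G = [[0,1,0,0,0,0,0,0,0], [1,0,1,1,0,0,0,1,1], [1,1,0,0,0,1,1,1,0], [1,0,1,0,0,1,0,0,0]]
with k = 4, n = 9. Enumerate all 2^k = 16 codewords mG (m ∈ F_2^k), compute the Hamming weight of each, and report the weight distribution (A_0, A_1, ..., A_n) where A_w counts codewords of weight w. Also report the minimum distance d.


Weight distribution: A_0 = 1, A_1 = 1, A_3 = 2, A_4 = 5, A_5 = 5, A_6 = 2. Minimum distance d = 1.

Enumerate all 2^4 = 16 messages m ∈ F_2^4.
For each, compute codeword c = mG in F_2^9, then tally its weight.
  m = 0000 → c = 000000000, weight = 0.
  m = 1000 → c = 010000000, weight = 1.
  m = 0100 → c = 101100011, weight = 5.
  m = 1100 → c = 111100011, weight = 6.
  m = 0010 → c = 110001110, weight = 5.
  m = 1010 → c = 100001110, weight = 4.
  m = 0110 → c = 011101101, weight = 6.
  m = 1110 → c = 001101101, weight = 5.
  m = 0001 → c = 101001000, weight = 3.
  m = 1001 → c = 111001000, weight = 4.
  m = 0101 → c = 000101011, weight = 4.
  m = 1101 → c = 010101011, weight = 5.
  m = 0011 → c = 011000110, weight = 4.
  m = 1011 → c = 001000110, weight = 3.
  m = 0111 → c = 110100101, weight = 5.
  m = 1111 → c = 100100101, weight = 4.
Tally weights:
  weight 0: 1 codewords.
  weight 1: 1 codewords.
  weight 3: 2 codewords.
  weight 4: 5 codewords.
  weight 5: 5 codewords.
  weight 6: 2 codewords.
Minimum distance d = smallest w > 0 with A_w > 0 = 1.
Sanity: Σ A_w = 16 = 2^4 = 16 ✓.


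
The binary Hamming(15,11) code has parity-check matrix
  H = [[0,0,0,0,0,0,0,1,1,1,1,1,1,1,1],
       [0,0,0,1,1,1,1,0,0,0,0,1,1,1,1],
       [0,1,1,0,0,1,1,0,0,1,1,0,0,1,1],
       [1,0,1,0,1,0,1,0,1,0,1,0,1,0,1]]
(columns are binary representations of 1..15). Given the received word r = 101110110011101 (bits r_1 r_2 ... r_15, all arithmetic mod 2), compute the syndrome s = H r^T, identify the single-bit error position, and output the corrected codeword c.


s = (1, 0, 0, 1)^T, error position = 9, corrected codeword c = 101110111011101

Compute s = H r^T mod 2 one row at a time:
  s_1 = 1 + 0 + 0 + 1 + 1 + 1 + 0 + 1 = 5 ≡ 1 (mod 2).
  s_2 = 1 + 1 + 0 + 1 + 1 + 1 + 0 + 1 = 6 ≡ 0 (mod 2).
  s_3 = 0 + 1 + 0 + 1 + 0 + 1 + 0 + 1 = 4 ≡ 0 (mod 2).
  s_4 = 1 + 1 + 1 + 1 + 0 + 1 + 1 + 1 = 7 ≡ 1 (mod 2).
s = (1, 0, 0, 1)^T — this equals column 9 of H (binary 1001), so error is at position 9.
Correct: flip bit 9 of r = 101110110011101 to get c = 101110111011101.


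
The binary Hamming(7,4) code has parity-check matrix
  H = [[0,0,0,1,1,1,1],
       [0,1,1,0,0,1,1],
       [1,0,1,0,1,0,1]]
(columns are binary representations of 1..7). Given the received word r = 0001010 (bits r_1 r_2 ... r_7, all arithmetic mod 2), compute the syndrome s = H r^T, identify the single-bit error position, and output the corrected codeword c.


s = (0, 1, 0)^T, error position = 2, corrected codeword c = 0101010

Compute s = H r^T mod 2 one row at a time:
  s_1 = 1 + 0 + 1 + 0 = 2 ≡ 0 (mod 2).
  s_2 = 0 + 0 + 1 + 0 = 1 ≡ 1 (mod 2).
  s_3 = 0 + 0 + 0 + 0 = 0 ≡ 0 (mod 2).
s = (0, 1, 0)^T — this equals column 2 of H (binary 010), so error is at position 2.
Correct: flip bit 2 of r = 0001010 to get c = 0101010.


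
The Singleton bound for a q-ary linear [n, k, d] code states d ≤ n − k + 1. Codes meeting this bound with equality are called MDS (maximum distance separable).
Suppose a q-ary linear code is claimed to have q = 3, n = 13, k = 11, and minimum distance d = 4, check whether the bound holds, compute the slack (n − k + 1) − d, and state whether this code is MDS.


Singleton RHS = n − k + 1 = 3, slack = -1, bound violated (no such code; not MDS).

Singleton bound: d ≤ n − k + 1.
Here n = 13, k = 11, so n − k + 1 = 3.
Given d = 4, check d ≤ 3: NO.
Slack = (n − k + 1) − d = -1.
The slack is negative: d = 4 exceeds n − k + 1 = 3 by 1, so the Singleton bound is violated and no linear [13, 11, 4]_3 code can exist. In particular it is not MDS (MDS requires d = n − k + 1 exactly).
Description: the claimed parameters are [13, 11, 4]_3; such a code would be impossible (violates the Singleton bound).


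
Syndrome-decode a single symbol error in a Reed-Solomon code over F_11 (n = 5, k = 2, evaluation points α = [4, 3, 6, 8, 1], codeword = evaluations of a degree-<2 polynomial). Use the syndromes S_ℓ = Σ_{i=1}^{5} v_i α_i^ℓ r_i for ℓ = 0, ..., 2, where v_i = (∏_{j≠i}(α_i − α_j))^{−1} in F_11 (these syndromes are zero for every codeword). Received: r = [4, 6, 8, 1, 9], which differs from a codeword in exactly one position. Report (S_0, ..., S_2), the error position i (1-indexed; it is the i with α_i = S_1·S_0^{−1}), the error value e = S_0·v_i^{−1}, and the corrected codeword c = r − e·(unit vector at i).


S = (5, 4, 1), error at position 2, error magnitude e = 4, c = [4, 2, 8, 1, 9].

Step 1: column multipliers v_i = (∏_{j≠i}(α_i − α_j))^{−1} mod 11.
  i = 1 (α = 4): (4−3)(4−6)(4−8)(4−1) = 1·(−2)·(−4)·3 = 24 ≡ 2, so v_1 = 2^{−1} = 6 (mod 11).
  i = 2 (α = 3): (3−4)(3−6)(3−8)(3−1) = (−1)·(−3)·(−5)·2 = −30 ≡ 3, so v_2 = 3^{−1} = 4 (mod 11).
  i = 3 (α = 6): (6−4)(6−3)(6−8)(6−1) = 2·3·(−2)·5 = −60 ≡ 6, so v_3 = 6^{−1} = 2 (mod 11).
  i = 4 (α = 8): (8−4)(8−3)(8−6)(8−1) = 4·5·2·7 = 280 ≡ 5, so v_4 = 5^{−1} = 9 (mod 11).
  i = 5 (α = 1): (1−4)(1−3)(1−6)(1−8) = (−3)·(−2)·(−5)·(−7) = 210 ≡ 1, so v_5 = 1^{−1} = 1 (mod 11).
  v = [6, 4, 2, 9, 1].
Step 2: syndromes of r = [4, 6, 8, 1, 9] (all sums mod 11).
  S_0 = Σ v_i r_i = 6·4 + 4·6 + 2·8 + 9·1 + 1·9 = 82 ≡ 5.
  S_1 = Σ v_i α_i r_i = 6·4·4 + 4·3·6 + 2·6·8 + 9·8·1 + 1·1·9 = 345 ≡ 4.
  α_i^2 mod 11 = [5, 9, 3, 9, 1].
  S_2 = Σ v_i α_i^2 r_i = 6·5·4 + 4·9·6 + 2·3·8 + 9·9·1 + 1·1·9 = 474 ≡ 1.
  S = (5, 4, 1) ≠ 0, so r is not a codeword (an error is present).
Step 3: locate the error. For a single error e at position i, S_ℓ = v_i·e·α_i^ℓ, so α_err = S_1/S_0.
  S_0^{−1} = 5^{−1} = 9 (mod 11), so α_err = 4·9 = 36 ≡ 3 = α_2. Error position i = 2.
  Consistency check: S_2/S_1 = 1·3 = 3 ≡ 3 = α_err ✓ (single-error assumption holds).
Step 4: error magnitude e = S_0/v_2 = S_0·∏_{j≠2}(α_2 − α_j) = 5·3 = 15 ≡ 4 (mod 11).
Step 5: correct position 2: c_2 = r_2 − e = 6 − 4 ≡ 2 (mod 11). Hence c = [4, 2, 8, 1, 9].
  Check: interpolating c through the α_i gives m(x) = 7 + 2·x (degree < 2) with m(α_i) = c_i for every i, so c is indeed a codeword.


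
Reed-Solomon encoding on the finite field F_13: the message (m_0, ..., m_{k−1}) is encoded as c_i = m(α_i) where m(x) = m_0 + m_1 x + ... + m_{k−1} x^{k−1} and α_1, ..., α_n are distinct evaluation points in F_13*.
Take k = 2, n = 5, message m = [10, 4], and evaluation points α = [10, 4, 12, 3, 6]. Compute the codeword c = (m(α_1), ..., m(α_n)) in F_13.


c = [11, 0, 6, 9, 8]

Message polynomial: m(x) = 10 + 4·x (mod 13).
For each evaluation point α_i, compute m(α_i) mod 13:
  α_1 = 10: Horner steps 4 → 11, so m(10) = 11.
  α_2 = 4: Horner steps 4 → 0, so m(4) = 0.
  α_3 = 12: Horner steps 4 → 6, so m(12) = 6.
  α_4 = 3: Horner steps 4 → 9, so m(3) = 9.
  α_5 = 6: Horner steps 4 → 8, so m(6) = 8.
Codeword c = [11, 0, 6, 9, 8] ∈ F_13^5.


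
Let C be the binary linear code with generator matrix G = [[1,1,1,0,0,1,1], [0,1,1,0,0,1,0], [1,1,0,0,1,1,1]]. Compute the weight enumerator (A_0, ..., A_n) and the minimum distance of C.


Weight distribution: A_0 = 1, A_2 = 2, A_3 = 2, A_4 = 1, A_5 = 2. Minimum distance d = 2.

Enumerate all 2^3 = 8 messages m ∈ F_2^3.
For each, compute codeword c = mG in F_2^7, then tally its weight.
  m = 000 → c = 0000000, weight = 0.
  m = 100 → c = 1110011, weight = 5.
  m = 010 → c = 0110010, weight = 3.
  m = 110 → c = 1000001, weight = 2.
  m = 001 → c = 1100111, weight = 5.
  m = 101 → c = 0010100, weight = 2.
  m = 011 → c = 1010101, weight = 4.
  m = 111 → c = 0100110, weight = 3.
Tally weights:
  weight 0: 1 codewords.
  weight 2: 2 codewords.
  weight 3: 2 codewords.
  weight 4: 1 codewords.
  weight 5: 2 codewords.
Minimum distance d = smallest w > 0 with A_w > 0 = 2.
Sanity: Σ A_w = 8 = 2^3 = 8 ✓.


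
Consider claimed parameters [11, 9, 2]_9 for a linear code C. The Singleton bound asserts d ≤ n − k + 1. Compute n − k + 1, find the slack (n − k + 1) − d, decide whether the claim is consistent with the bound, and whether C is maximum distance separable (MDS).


Singleton RHS = n − k + 1 = 3, slack = 1, bound satisfied, not MDS.

Singleton bound: d ≤ n − k + 1.
Here n = 11, k = 9, so n − k + 1 = 3.
Given d = 2, check d ≤ 3: YES.
Slack = (n − k + 1) − d = 1.
The code is NOT MDS (slack = 1 > 0).
Description: the claimed parameters are [11, 9, 2]_9; such a code would be non-MDS.


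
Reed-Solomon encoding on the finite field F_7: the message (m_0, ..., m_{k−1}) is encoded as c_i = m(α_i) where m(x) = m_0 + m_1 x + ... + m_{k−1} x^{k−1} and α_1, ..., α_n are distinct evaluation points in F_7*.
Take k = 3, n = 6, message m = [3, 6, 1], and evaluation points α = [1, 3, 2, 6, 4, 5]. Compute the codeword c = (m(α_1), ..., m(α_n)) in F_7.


c = [3, 2, 5, 5, 1, 2]

Message polynomial: m(x) = 3 + 6·x + 1·x^2 (mod 7).
For each evaluation point α_i, compute m(α_i) mod 7:
  α_1 = 1: Horner steps 1 → 0 → 3, so m(1) = 3.
  α_2 = 3: Horner steps 1 → 2 → 2, so m(3) = 2.
  α_3 = 2: Horner steps 1 → 1 → 5, so m(2) = 5.
  α_4 = 6: Horner steps 1 → 5 → 5, so m(6) = 5.
  α_5 = 4: Horner steps 1 → 3 → 1, so m(4) = 1.
  α_6 = 5: Horner steps 1 → 4 → 2, so m(5) = 2.
Codeword c = [3, 2, 5, 5, 1, 2] ∈ F_7^6.


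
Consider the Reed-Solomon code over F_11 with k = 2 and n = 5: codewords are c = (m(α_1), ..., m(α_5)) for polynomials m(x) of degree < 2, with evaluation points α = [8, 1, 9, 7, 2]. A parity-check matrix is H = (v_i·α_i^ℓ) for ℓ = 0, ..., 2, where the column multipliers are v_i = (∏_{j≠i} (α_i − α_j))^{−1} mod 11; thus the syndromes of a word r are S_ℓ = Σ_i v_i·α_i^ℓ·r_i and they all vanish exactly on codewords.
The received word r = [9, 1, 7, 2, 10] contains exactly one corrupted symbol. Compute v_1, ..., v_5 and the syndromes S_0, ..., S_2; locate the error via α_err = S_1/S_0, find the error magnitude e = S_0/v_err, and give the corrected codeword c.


S = (7, 5, 2), error at position 4, error magnitude e = 2, c = [9, 1, 7, 0, 10].

Step 1: column multipliers v_i = (∏_{j≠i}(α_i − α_j))^{−1} mod 11.
  i = 1 (α = 8): (8−1)(8−9)(8−7)(8−2) = 7·(−1)·1·6 = −42 ≡ 2, so v_1 = 2^{−1} = 6 (mod 11).
  i = 2 (α = 1): (1−8)(1−9)(1−7)(1−2) = (−7)·(−8)·(−6)·(−1) = 336 ≡ 6, so v_2 = 6^{−1} = 2 (mod 11).
  i = 3 (α = 9): (9−8)(9−1)(9−7)(9−2) = 1·8·2·7 = 112 ≡ 2, so v_3 = 2^{−1} = 6 (mod 11).
  i = 4 (α = 7): (7−8)(7−1)(7−9)(7−2) = (−1)·6·(−2)·5 = 60 ≡ 5, so v_4 = 5^{−1} = 9 (mod 11).
  i = 5 (α = 2): (2−8)(2−1)(2−9)(2−7) = (−6)·1·(−7)·(−5) = −210 ≡ 10, so v_5 = 10^{−1} = 10 (mod 11).
  v = [6, 2, 6, 9, 10].
Step 2: syndromes of r = [9, 1, 7, 2, 10] (all sums mod 11).
  S_0 = Σ v_i r_i = 6·9 + 2·1 + 6·7 + 9·2 + 10·10 = 216 ≡ 7.
  S_1 = Σ v_i α_i r_i = 6·8·9 + 2·1·1 + 6·9·7 + 9·7·2 + 10·2·10 = 1138 ≡ 5.
  α_i^2 mod 11 = [9, 1, 4, 5, 4].
  S_2 = Σ v_i α_i^2 r_i = 6·9·9 + 2·1·1 + 6·4·7 + 9·5·2 + 10·4·10 = 1146 ≡ 2.
  S = (7, 5, 2) ≠ 0, so r is not a codeword (an error is present).
Step 3: locate the error. For a single error e at position i, S_ℓ = v_i·e·α_i^ℓ, so α_err = S_1/S_0.
  S_0^{−1} = 7^{−1} = 8 (mod 11), so α_err = 5·8 = 40 ≡ 7 = α_4. Error position i = 4.
  Consistency check: S_2/S_1 = 2·9 = 18 ≡ 7 = α_err ✓ (single-error assumption holds).
Step 4: error magnitude e = S_0/v_4 = S_0·∏_{j≠4}(α_4 − α_j) = 7·5 = 35 ≡ 2 (mod 11).
Step 5: correct position 4: c_4 = r_4 − e = 2 − 2 ≡ 0 (mod 11). Hence c = [9, 1, 7, 0, 10].
  Check: interpolating c through the α_i gives m(x) = 3 + 9·x (degree < 2) with m(α_i) = c_i for every i, so c is indeed a codeword.


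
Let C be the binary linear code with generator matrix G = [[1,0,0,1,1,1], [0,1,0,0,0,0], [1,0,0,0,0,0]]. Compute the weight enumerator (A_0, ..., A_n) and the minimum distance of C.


Weight distribution: A_0 = 1, A_1 = 2, A_2 = 1, A_3 = 1, A_4 = 2, A_5 = 1. Minimum distance d = 1.

Enumerate all 2^3 = 8 messages m ∈ F_2^3.
For each, compute codeword c = mG in F_2^6, then tally its weight.
  m = 000 → c = 000000, weight = 0.
  m = 100 → c = 100111, weight = 4.
  m = 010 → c = 010000, weight = 1.
  m = 110 → c = 110111, weight = 5.
  m = 001 → c = 100000, weight = 1.
  m = 101 → c = 000111, weight = 3.
  m = 011 → c = 110000, weight = 2.
  m = 111 → c = 010111, weight = 4.
Tally weights:
  weight 0: 1 codewords.
  weight 1: 2 codewords.
  weight 2: 1 codewords.
  weight 3: 1 codewords.
  weight 4: 2 codewords.
  weight 5: 1 codewords.
Minimum distance d = smallest w > 0 with A_w > 0 = 1.
Sanity: Σ A_w = 8 = 2^3 = 8 ✓.


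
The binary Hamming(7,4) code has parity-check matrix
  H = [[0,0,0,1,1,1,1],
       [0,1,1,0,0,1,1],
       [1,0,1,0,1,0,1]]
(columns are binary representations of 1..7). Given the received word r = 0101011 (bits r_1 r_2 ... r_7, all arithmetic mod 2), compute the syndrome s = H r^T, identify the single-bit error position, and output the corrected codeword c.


s = (1, 1, 1)^T, error position = 7, corrected codeword c = 0101010

Compute s = H r^T mod 2 one row at a time:
  s_1 = 1 + 0 + 1 + 1 = 3 ≡ 1 (mod 2).
  s_2 = 1 + 0 + 1 + 1 = 3 ≡ 1 (mod 2).
  s_3 = 0 + 0 + 0 + 1 = 1 ≡ 1 (mod 2).
s = (1, 1, 1)^T — this equals column 7 of H (binary 111), so error is at position 7.
Correct: flip bit 7 of r = 0101011 to get c = 0101010.


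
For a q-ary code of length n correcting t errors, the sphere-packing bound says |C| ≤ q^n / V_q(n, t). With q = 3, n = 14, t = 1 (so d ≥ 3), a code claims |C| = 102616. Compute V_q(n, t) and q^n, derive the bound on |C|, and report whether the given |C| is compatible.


V_q(n, t) = 29, q^n = 4782969, Hamming bound = 164929, |C| = 102616 ≤ bound (satisfied).

Step 1: Compute V_q(n, t) = Σ_{j=0}^1 C(n, j) (q−1)^j.
  j = 0: C(14,0)·(2)^0 = 1·1 = 1.
  j = 1: C(14,1)·(2)^1 = 14·2 = 28.
  V_q(n, t) = 1 + 28 = 29.
Step 2: q^n = 3^14 = 4782969.
Step 3: Hamming bound ⌊q^n / V_q(n,t)⌋ = ⌊4782969/29⌋ = 164929.
Step 4: Compare |C| = 102616 to 164929: satisfied.
The claimed |C| lies below the Hamming bound.


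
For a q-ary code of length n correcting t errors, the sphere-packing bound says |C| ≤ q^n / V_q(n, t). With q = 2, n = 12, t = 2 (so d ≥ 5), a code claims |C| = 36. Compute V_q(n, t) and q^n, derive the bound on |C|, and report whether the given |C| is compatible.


V_q(n, t) = 79, q^n = 4096, Hamming bound = 51, |C| = 36 ≤ bound (satisfied).

Step 1: Compute V_q(n, t) = Σ_{j=0}^2 C(n, j) (q−1)^j.
  j = 0: C(12,0)·(1)^0 = 1·1 = 1.
  j = 1: C(12,1)·(1)^1 = 12·1 = 12.
  j = 2: C(12,2)·(1)^2 = 66·1 = 66.
  V_q(n, t) = 1 + 12 + 66 = 79.
Step 2: q^n = 2^12 = 4096.
Step 3: Hamming bound ⌊q^n / V_q(n,t)⌋ = ⌊4096/79⌋ = 51.
Step 4: Compare |C| = 36 to 51: satisfied.
The claimed |C| lies below the Hamming bound.


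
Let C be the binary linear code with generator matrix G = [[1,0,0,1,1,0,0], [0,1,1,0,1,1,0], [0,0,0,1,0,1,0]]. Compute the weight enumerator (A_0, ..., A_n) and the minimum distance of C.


Weight distribution: A_0 = 1, A_2 = 1, A_3 = 3, A_4 = 2, A_5 = 1. Minimum distance d = 2.

Enumerate all 2^3 = 8 messages m ∈ F_2^3.
For each, compute codeword c = mG in F_2^7, then tally its weight.
  m = 000 → c = 0000000, weight = 0.
  m = 100 → c = 1001100, weight = 3.
  m = 010 → c = 0110110, weight = 4.
  m = 110 → c = 1111010, weight = 5.
  m = 001 → c = 0001010, weight = 2.
  m = 101 → c = 1000110, weight = 3.
  m = 011 → c = 0111100, weight = 4.
  m = 111 → c = 1110000, weight = 3.
Tally weights:
  weight 0: 1 codewords.
  weight 2: 1 codewords.
  weight 3: 3 codewords.
  weight 4: 2 codewords.
  weight 5: 1 codewords.
Minimum distance d = smallest w > 0 with A_w > 0 = 2.
Sanity: Σ A_w = 8 = 2^3 = 8 ✓.
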